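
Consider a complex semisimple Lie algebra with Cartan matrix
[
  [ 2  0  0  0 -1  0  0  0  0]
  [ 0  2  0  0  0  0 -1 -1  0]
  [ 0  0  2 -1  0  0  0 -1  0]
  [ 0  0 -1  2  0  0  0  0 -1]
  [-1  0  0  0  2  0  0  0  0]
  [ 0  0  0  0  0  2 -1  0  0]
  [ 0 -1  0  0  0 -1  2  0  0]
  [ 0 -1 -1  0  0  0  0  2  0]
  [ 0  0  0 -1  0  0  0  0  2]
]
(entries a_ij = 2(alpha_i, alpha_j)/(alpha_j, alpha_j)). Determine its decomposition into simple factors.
A2 + A7

The diagram associated to this matrix has two connected components: the simple roots {alpha_1, alpha_5} form a chain of 2 nodes with single edges (A_2), and {alpha_2, alpha_3, alpha_4, alpha_6, alpha_7, alpha_8, alpha_9} form a chain of 7 nodes with single edges (A_7). A semisimple Lie algebra decomposes uniquely as the direct sum of simple ideals, one per connected component of its Dynkin diagram, so g ≅ A_2 ⊕ A_7 (dimension 8 + 63 = 71).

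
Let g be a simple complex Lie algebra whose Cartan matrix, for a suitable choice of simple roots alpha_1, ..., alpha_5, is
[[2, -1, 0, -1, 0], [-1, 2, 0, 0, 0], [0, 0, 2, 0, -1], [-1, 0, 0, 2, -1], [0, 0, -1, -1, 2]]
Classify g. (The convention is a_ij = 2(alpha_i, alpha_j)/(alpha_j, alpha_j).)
The matrix has rank 5 with 2's on the diagonal. Reading the off-diagonal entries as Dynkin edges (a single edge where a_ij = a_ji = -1; a double or triple edge where a_ij * a_ji = 2 or 3), the diagram is a chain of 5 nodes with single edges (A_5). One simple-root ordering that puts it in standard form is (alpha_2, alpha_1, alpha_4, alpha_5, alpha_3). So the algebra is type A_5, i.e. sl(6).

type A_5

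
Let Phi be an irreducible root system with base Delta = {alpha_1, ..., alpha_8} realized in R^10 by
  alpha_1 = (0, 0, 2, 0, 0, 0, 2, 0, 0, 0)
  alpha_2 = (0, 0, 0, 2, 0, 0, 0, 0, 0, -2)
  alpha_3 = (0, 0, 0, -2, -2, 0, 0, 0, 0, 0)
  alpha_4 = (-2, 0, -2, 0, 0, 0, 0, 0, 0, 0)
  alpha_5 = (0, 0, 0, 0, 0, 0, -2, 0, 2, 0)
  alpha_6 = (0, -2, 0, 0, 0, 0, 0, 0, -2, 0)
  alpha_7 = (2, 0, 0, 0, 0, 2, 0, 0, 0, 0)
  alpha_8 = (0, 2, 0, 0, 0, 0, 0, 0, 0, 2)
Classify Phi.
type A_8

Compute the Cartan integers a_ij = 2(alpha_i, alpha_j)/(alpha_j, alpha_j); the resulting 8x8 Cartan matrix is
[[2, 0, 0, -1, -1, 0, 0, 0], [0, 2, -1, 0, 0, 0, 0, -1], [0, -1, 2, 0, 0, 0, 0, 0], [-1, 0, 0, 2, 0, 0, -1, 0], [-1, 0, 0, 0, 2, -1, 0, 0], [0, 0, 0, 0, -1, 2, 0, -1], [0, 0, 0, -1, 0, 0, 2, 0], [0, -1, 0, 0, 0, -1, 0, 2]].
All simple roots have the same length, so the diagram is simply laced. The associated Dynkin diagram is a chain of 8 nodes with single edges (A_8), so the type is A_8 (the algebra sl(9)).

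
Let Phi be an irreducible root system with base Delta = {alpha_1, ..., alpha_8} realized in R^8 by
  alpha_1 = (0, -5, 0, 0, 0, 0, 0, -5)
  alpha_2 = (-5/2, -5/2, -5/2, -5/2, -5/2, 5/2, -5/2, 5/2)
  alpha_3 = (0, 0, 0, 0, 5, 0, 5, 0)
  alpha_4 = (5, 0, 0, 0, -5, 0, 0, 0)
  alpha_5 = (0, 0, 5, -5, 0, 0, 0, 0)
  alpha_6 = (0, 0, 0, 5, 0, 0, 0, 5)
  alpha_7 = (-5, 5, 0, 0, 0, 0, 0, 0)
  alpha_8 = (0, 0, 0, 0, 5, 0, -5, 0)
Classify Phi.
Compute the Cartan integers a_ij = 2(alpha_i, alpha_j)/(alpha_j, alpha_j); the resulting 8x8 Cartan matrix is
[[2, 0, 0, 0, 0, -1, -1, 0], [0, 2, -1, 0, 0, 0, 0, 0], [0, -1, 2, -1, 0, 0, 0, 0], [0, 0, -1, 2, 0, 0, -1, -1], [0, 0, 0, 0, 2, -1, 0, 0], [-1, 0, 0, 0, -1, 2, 0, 0], [-1, 0, 0, -1, 0, 0, 2, 0], [0, 0, 0, -1, 0, 0, 0, 2]].
All simple roots have the same length, so the diagram is simply laced. The associated Dynkin diagram is a chain of 7 nodes with one extra node attached to the third node from one end (E_8), so the type is E_8.

E_8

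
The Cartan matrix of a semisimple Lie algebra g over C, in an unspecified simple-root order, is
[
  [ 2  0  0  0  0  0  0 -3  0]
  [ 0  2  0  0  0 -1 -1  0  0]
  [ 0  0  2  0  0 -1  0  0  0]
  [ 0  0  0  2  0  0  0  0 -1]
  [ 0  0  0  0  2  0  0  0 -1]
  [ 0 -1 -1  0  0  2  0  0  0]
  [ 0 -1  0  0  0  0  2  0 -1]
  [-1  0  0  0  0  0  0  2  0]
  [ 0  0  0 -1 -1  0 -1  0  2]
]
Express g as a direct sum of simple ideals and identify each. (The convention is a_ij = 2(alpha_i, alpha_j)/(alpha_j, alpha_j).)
D_7 + G_2

The diagram associated to this matrix has two connected components: the simple roots {alpha_2, alpha_3, alpha_4, alpha_5, alpha_6, alpha_7, alpha_9} form a chain of 5 nodes with a fork of two nodes at one end (D_7), and {alpha_1, alpha_8} form two nodes joined by a triple edge (G_2). A semisimple Lie algebra decomposes uniquely as the direct sum of simple ideals, one per connected component of its Dynkin diagram, so g ≅ D_7 ⊕ G_2 (dimension 91 + 14 = 105).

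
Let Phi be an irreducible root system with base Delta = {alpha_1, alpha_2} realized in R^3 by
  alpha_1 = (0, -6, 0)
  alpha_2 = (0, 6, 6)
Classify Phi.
Compute the Cartan integers a_ij = 2(alpha_i, alpha_j)/(alpha_j, alpha_j); the resulting 2x2 Cartan matrix is
[[2, -1], [-2, 2]].
The roots have two lengths (squared-length ratio 2:1); the short ones are alpha_{1}. The associated Dynkin diagram is a chain of 2 nodes with a double edge at one end; the terminal node there is the unique short simple root (B_2), so the type is B_2 (the algebra so(5)).

B2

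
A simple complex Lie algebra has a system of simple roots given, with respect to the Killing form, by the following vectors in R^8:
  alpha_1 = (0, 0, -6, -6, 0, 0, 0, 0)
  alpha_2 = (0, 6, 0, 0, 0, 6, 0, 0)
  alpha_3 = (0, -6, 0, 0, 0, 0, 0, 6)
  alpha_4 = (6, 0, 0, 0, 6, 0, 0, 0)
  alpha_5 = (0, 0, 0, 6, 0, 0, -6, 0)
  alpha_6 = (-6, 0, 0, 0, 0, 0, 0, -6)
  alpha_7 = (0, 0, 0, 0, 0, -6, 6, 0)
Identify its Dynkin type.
type A_7

Compute the Cartan integers a_ij = 2(alpha_i, alpha_j)/(alpha_j, alpha_j); the resulting 7x7 Cartan matrix is
[[2, 0, 0, 0, -1, 0, 0], [0, 2, -1, 0, 0, 0, -1], [0, -1, 2, 0, 0, -1, 0], [0, 0, 0, 2, 0, -1, 0], [-1, 0, 0, 0, 2, 0, -1], [0, 0, -1, -1, 0, 2, 0], [0, -1, 0, 0, -1, 0, 2]].
All simple roots have the same length, so the diagram is simply laced. The associated Dynkin diagram is a chain of 7 nodes with single edges (A_7), so the type is A_7 (the algebra sl(8)).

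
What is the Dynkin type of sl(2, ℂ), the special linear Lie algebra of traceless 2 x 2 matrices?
This is sl(2), which has dimension 2^2 - 1 = 3 and rank 2 - 1 = 1 (a Cartan subalgebra is the diagonal traceless matrices). In the classification of classical Lie algebras, the special linear algebra sl(n+1) has type A_n; here n = 1, so the Dynkin diagram is a chain of 1 nodes with single edges (A_1). Hence the type is A_1.

type A_1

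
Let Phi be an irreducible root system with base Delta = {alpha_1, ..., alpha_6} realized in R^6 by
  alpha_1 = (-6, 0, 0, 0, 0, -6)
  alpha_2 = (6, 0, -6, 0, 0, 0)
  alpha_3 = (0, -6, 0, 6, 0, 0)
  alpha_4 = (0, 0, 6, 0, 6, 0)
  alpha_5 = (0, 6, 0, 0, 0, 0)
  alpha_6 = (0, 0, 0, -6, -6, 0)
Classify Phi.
Compute the Cartan integers a_ij = 2(alpha_i, alpha_j)/(alpha_j, alpha_j); the resulting 6x6 Cartan matrix is
[[2, -1, 0, 0, 0, 0], [-1, 2, 0, -1, 0, 0], [0, 0, 2, 0, -2, -1], [0, -1, 0, 2, 0, -1], [0, 0, -1, 0, 2, 0], [0, 0, -1, -1, 0, 2]].
The roots have two lengths (squared-length ratio 2:1); the short ones are alpha_{5}. The associated Dynkin diagram is a chain of 6 nodes with a double edge at one end; the terminal node there is the unique short simple root (B_6), so the type is B_6 (the algebra so(13)).

B_6 (so(13))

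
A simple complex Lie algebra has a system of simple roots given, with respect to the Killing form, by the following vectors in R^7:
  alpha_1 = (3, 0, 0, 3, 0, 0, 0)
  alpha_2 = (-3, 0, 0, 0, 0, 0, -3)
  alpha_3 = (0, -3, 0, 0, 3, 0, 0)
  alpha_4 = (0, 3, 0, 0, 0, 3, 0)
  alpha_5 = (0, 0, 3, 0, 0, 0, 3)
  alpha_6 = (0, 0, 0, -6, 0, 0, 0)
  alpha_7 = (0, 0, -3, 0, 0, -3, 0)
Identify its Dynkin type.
type C_7

Compute the Cartan integers a_ij = 2(alpha_i, alpha_j)/(alpha_j, alpha_j); the resulting 7x7 Cartan matrix is
[[2, -1, 0, 0, 0, -1, 0], [-1, 2, 0, 0, -1, 0, 0], [0, 0, 2, -1, 0, 0, 0], [0, 0, -1, 2, 0, 0, -1], [0, -1, 0, 0, 2, 0, -1], [-2, 0, 0, 0, 0, 2, 0], [0, 0, 0, -1, -1, 0, 2]].
The roots have two lengths (squared-length ratio 2:1); the short ones are alpha_{1,2,3,4,5,7}. The associated Dynkin diagram is a chain of 7 nodes with a double edge at one end; the terminal node there is the unique long simple root (C_7), so the type is C_7 (the algebra sp(14)).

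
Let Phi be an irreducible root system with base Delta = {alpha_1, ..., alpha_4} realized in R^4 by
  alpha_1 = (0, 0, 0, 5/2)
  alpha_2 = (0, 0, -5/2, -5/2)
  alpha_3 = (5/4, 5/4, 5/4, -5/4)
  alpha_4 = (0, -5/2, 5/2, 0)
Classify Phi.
F_4

Compute the Cartan integers a_ij = 2(alpha_i, alpha_j)/(alpha_j, alpha_j); the resulting 4x4 Cartan matrix is
[[2, -1, -1, 0], [-2, 2, 0, -1], [-1, 0, 2, 0], [0, -1, 0, 2]].
The roots have two lengths (squared-length ratio 2:1); the short ones are alpha_{1,3}. The associated Dynkin diagram is a chain of 4 nodes with a double edge between the middle two (F_4), so the type is F_4.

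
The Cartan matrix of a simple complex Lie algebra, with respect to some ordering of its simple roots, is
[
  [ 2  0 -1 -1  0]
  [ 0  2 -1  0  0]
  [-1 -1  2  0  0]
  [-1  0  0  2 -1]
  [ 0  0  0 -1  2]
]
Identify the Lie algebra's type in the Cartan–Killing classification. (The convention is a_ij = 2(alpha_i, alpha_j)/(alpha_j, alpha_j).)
The matrix has rank 5 with 2's on the diagonal. Reading the off-diagonal entries as Dynkin edges (a single edge where a_ij = a_ji = -1; a double or triple edge where a_ij * a_ji = 2 or 3), the diagram is a chain of 5 nodes with single edges (A_5). One simple-root ordering that puts it in standard form is (alpha_2, alpha_3, alpha_1, alpha_4, alpha_5). So the algebra is type A_5, i.e. sl(6).

type A_5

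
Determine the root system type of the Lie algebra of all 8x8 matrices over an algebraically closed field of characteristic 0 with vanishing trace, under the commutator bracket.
This is sl(8), which has dimension 8^2 - 1 = 63 and rank 8 - 1 = 7 (a Cartan subalgebra is the diagonal traceless matrices). In the classification of classical Lie algebras, the special linear algebra sl(n+1) has type A_n; here n = 7, so the Dynkin diagram is a chain of 7 nodes with single edges (A_7). Hence the type is A_7.

type A_7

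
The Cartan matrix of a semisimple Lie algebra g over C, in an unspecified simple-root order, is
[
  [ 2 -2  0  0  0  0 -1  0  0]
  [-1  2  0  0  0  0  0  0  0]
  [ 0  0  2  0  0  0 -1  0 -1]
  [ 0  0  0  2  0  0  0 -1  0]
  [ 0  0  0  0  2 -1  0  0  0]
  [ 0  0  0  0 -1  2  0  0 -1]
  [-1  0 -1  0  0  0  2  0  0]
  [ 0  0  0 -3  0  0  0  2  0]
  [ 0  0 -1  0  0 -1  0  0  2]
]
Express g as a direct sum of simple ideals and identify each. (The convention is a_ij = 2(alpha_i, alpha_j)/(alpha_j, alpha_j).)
B_7 + G_2

The diagram associated to this matrix has two connected components: the simple roots {alpha_1, alpha_2, alpha_3, alpha_5, alpha_6, alpha_7, alpha_9} form a chain of 7 nodes with a double edge at one end; the terminal node there is the unique short simple root (B_7), and {alpha_4, alpha_8} form two nodes joined by a triple edge (G_2). A semisimple Lie algebra decomposes uniquely as the direct sum of simple ideals, one per connected component of its Dynkin diagram, so g ≅ B_7 ⊕ G_2 (dimension 105 + 14 = 119).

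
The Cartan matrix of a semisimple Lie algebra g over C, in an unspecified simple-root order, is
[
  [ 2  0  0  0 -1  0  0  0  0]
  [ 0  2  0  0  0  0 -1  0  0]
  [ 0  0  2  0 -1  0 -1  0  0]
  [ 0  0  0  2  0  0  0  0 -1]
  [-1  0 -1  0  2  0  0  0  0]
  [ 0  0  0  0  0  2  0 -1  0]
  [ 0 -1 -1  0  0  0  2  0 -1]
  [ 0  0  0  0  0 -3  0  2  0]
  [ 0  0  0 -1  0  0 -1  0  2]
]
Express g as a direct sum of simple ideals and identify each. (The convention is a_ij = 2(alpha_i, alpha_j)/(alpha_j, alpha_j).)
type E_7 + type G_2

The diagram associated to this matrix has two connected components: the simple roots {alpha_1, alpha_2, alpha_3, alpha_4, alpha_5, alpha_7, alpha_9} form a chain of 6 nodes with one extra node attached to the third node from one end (E_7), and {alpha_6, alpha_8} form two nodes joined by a triple edge (G_2). A semisimple Lie algebra decomposes uniquely as the direct sum of simple ideals, one per connected component of its Dynkin diagram, so g ≅ E_7 ⊕ G_2 (dimension 133 + 14 = 147).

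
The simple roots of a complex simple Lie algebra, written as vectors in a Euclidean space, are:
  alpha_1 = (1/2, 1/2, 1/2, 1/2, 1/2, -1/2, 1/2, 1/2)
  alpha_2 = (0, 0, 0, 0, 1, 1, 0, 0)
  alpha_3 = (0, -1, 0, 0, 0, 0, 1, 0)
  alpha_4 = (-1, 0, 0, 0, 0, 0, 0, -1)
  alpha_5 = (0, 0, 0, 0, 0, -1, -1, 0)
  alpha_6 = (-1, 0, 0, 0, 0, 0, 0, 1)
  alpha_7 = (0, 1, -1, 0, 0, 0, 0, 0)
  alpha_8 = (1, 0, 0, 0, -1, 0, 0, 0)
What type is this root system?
Compute the Cartan integers a_ij = 2(alpha_i, alpha_j)/(alpha_j, alpha_j); the resulting 8x8 Cartan matrix is
[[2, 0, 0, -1, 0, 0, 0, 0], [0, 2, 0, 0, -1, 0, 0, -1], [0, 0, 2, 0, -1, 0, -1, 0], [-1, 0, 0, 2, 0, 0, 0, -1], [0, -1, -1, 0, 2, 0, 0, 0], [0, 0, 0, 0, 0, 2, 0, -1], [0, 0, -1, 0, 0, 0, 2, 0], [0, -1, 0, -1, 0, -1, 0, 2]].
All simple roots have the same length, so the diagram is simply laced. The associated Dynkin diagram is a chain of 7 nodes with one extra node attached to the third node from one end (E_8), so the type is E_8.

E8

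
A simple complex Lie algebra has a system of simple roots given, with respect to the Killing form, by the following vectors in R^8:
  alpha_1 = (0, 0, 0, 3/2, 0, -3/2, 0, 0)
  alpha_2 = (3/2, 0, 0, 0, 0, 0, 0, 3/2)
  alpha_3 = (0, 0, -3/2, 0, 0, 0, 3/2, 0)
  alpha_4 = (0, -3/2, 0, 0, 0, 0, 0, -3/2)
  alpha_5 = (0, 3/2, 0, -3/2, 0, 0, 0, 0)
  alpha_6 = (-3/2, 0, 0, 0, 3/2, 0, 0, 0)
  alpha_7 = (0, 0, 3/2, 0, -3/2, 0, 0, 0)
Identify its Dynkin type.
Compute the Cartan integers a_ij = 2(alpha_i, alpha_j)/(alpha_j, alpha_j); the resulting 7x7 Cartan matrix is
[[2, 0, 0, 0, -1, 0, 0], [0, 2, 0, -1, 0, -1, 0], [0, 0, 2, 0, 0, 0, -1], [0, -1, 0, 2, -1, 0, 0], [-1, 0, 0, -1, 2, 0, 0], [0, -1, 0, 0, 0, 2, -1], [0, 0, -1, 0, 0, -1, 2]].
All simple roots have the same length, so the diagram is simply laced. The associated Dynkin diagram is a chain of 7 nodes with single edges (A_7), so the type is A_7 (the algebra sl(8)).

A_7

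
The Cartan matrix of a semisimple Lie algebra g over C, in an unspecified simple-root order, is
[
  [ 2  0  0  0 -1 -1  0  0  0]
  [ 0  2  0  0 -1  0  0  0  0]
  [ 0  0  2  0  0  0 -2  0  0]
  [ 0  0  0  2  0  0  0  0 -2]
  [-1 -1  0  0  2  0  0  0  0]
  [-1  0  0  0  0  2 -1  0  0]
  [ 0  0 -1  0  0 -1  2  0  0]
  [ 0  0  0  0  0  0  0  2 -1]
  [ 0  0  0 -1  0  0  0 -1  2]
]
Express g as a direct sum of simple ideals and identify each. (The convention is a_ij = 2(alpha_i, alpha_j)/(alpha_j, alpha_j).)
C_3 + C_6

The diagram associated to this matrix has two connected components: the simple roots {alpha_4, alpha_8, alpha_9} form a chain of 3 nodes with a double edge at one end; the terminal node there is the unique long simple root (C_3), and {alpha_1, alpha_2, alpha_3, alpha_5, alpha_6, alpha_7} form a chain of 6 nodes with a double edge at one end; the terminal node there is the unique long simple root (C_6). A semisimple Lie algebra decomposes uniquely as the direct sum of simple ideals, one per connected component of its Dynkin diagram, so g ≅ C_3 ⊕ C_6 (dimension 21 + 78 = 99).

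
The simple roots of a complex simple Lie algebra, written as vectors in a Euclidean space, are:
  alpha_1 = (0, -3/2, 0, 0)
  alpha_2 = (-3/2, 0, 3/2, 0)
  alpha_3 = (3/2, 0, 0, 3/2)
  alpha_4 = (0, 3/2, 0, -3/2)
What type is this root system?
type B_4

Compute the Cartan integers a_ij = 2(alpha_i, alpha_j)/(alpha_j, alpha_j); the resulting 4x4 Cartan matrix is
[[2, 0, 0, -1], [0, 2, -1, 0], [0, -1, 2, -1], [-2, 0, -1, 2]].
The roots have two lengths (squared-length ratio 2:1); the short ones are alpha_{1}. The associated Dynkin diagram is a chain of 4 nodes with a double edge at one end; the terminal node there is the unique short simple root (B_4), so the type is B_4 (the algebra so(9)).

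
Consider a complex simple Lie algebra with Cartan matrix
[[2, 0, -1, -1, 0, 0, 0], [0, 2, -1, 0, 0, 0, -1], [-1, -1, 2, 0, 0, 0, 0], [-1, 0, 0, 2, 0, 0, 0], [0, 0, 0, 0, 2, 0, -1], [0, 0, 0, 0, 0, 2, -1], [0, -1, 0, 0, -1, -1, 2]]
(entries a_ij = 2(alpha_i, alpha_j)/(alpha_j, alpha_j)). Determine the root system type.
type D_7

The matrix has rank 7 with 2's on the diagonal. Reading the off-diagonal entries as Dynkin edges (a single edge where a_ij = a_ji = -1; a double or triple edge where a_ij * a_ji = 2 or 3), the diagram is a chain of 5 nodes with a fork of two nodes at one end (D_7). One simple-root ordering that puts it in standard form is (alpha_4, alpha_1, alpha_3, alpha_2, alpha_7, alpha_6, alpha_5). So the algebra is type D_7, i.e. so(14).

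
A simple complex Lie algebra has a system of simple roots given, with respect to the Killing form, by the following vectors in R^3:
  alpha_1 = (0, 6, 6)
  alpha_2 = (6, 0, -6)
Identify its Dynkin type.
Compute the Cartan integers a_ij = 2(alpha_i, alpha_j)/(alpha_j, alpha_j); the resulting 2x2 Cartan matrix is
[[2, -1], [-1, 2]].
All simple roots have the same length, so the diagram is simply laced. The associated Dynkin diagram is a chain of 2 nodes with single edges (A_2), so the type is A_2 (the algebra sl(3)).

A_2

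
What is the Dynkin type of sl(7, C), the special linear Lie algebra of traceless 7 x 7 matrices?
This is sl(7), which has dimension 7^2 - 1 = 48 and rank 7 - 1 = 6 (a Cartan subalgebra is the diagonal traceless matrices). In the classification of classical Lie algebras, the special linear algebra sl(n+1) has type A_n; here n = 6, so the Dynkin diagram is a chain of 6 nodes with single edges (A_6). Hence the type is A_6.

A_6 (sl(7))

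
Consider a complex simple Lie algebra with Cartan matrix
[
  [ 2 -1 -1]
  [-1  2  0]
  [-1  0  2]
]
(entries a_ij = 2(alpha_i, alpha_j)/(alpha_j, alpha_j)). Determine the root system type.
A_3 (sl(4))

The matrix has rank 3 with 2's on the diagonal. Reading the off-diagonal entries as Dynkin edges (a single edge where a_ij = a_ji = -1; a double or triple edge where a_ij * a_ji = 2 or 3), the diagram is a chain of 3 nodes with single edges (A_3). One simple-root ordering that puts it in standard form is (alpha_2, alpha_1, alpha_3). So the algebra is type A_3, i.e. sl(4).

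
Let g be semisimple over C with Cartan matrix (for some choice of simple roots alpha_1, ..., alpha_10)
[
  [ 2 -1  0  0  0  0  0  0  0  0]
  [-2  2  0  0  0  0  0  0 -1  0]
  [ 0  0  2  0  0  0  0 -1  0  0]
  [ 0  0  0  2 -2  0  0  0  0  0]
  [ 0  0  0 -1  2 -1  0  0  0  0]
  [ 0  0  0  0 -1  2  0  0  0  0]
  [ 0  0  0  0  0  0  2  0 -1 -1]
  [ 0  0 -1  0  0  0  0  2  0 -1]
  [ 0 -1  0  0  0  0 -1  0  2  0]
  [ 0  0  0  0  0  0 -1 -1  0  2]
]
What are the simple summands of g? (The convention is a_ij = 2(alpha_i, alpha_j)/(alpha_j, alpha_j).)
The diagram associated to this matrix has two connected components: the simple roots {alpha_1, alpha_2, alpha_3, alpha_7, alpha_8, alpha_9, alpha_10} form a chain of 7 nodes with a double edge at one end; the terminal node there is the unique short simple root (B_7), and {alpha_4, alpha_5, alpha_6} form a chain of 3 nodes with a double edge at one end; the terminal node there is the unique long simple root (C_3). A semisimple Lie algebra decomposes uniquely as the direct sum of simple ideals, one per connected component of its Dynkin diagram, so g ≅ B_7 ⊕ C_3 (dimension 105 + 21 = 126).

type B_7 ⊕ type C_3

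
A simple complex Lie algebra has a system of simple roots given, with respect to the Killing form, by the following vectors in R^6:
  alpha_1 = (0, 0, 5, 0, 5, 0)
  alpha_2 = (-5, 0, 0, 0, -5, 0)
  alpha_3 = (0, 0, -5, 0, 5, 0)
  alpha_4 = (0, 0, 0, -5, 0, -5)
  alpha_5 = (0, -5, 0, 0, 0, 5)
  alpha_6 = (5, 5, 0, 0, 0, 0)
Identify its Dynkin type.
D_6

Compute the Cartan integers a_ij = 2(alpha_i, alpha_j)/(alpha_j, alpha_j); the resulting 6x6 Cartan matrix is
[[2, -1, 0, 0, 0, 0], [-1, 2, -1, 0, 0, -1], [0, -1, 2, 0, 0, 0], [0, 0, 0, 2, -1, 0], [0, 0, 0, -1, 2, -1], [0, -1, 0, 0, -1, 2]].
All simple roots have the same length, so the diagram is simply laced. The associated Dynkin diagram is a chain of 4 nodes with a fork of two nodes at one end (D_6), so the type is D_6 (the algebra so(12)).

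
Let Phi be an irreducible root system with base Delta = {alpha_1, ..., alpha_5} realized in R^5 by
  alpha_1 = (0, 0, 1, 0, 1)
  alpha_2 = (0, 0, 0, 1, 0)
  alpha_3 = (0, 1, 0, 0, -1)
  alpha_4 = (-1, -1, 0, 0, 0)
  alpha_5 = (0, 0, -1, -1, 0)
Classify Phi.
B_5

Compute the Cartan integers a_ij = 2(alpha_i, alpha_j)/(alpha_j, alpha_j); the resulting 5x5 Cartan matrix is
[[2, 0, -1, 0, -1], [0, 2, 0, 0, -1], [-1, 0, 2, -1, 0], [0, 0, -1, 2, 0], [-1, -2, 0, 0, 2]].
The roots have two lengths (squared-length ratio 2:1); the short ones are alpha_{2}. The associated Dynkin diagram is a chain of 5 nodes with a double edge at one end; the terminal node there is the unique short simple root (B_5), so the type is B_5 (the algebra so(11)).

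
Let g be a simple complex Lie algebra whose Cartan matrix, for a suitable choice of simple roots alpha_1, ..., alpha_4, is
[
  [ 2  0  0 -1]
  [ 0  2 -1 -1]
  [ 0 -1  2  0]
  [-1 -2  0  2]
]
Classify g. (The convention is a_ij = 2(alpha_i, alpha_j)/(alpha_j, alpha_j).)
F_4

The matrix has rank 4 with 2's on the diagonal. Reading the off-diagonal entries as Dynkin edges (a single edge where a_ij = a_ji = -1; a double or triple edge where a_ij * a_ji = 2 or 3), the diagram is a chain of 4 nodes with a double edge between the middle two (F_4). One simple-root ordering that puts it in standard form is (alpha_1, alpha_4, alpha_2, alpha_3). So the algebra is type F_4.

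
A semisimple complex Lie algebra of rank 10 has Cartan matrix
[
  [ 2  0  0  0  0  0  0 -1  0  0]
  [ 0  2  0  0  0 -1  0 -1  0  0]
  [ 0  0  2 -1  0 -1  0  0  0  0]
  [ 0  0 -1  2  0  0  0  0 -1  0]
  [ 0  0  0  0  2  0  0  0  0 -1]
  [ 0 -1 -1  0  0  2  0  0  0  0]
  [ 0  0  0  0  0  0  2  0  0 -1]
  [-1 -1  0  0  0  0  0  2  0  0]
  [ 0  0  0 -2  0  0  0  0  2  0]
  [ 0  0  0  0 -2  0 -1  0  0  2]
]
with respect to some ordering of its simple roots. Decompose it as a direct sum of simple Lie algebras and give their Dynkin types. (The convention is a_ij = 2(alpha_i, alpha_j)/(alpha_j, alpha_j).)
B_3 (so(7)) ⊕ C_7 (sp(14))

The diagram associated to this matrix has two connected components: the simple roots {alpha_5, alpha_7, alpha_10} form a chain of 3 nodes with a double edge at one end; the terminal node there is the unique short simple root (B_3), and {alpha_1, alpha_2, alpha_3, alpha_4, alpha_6, alpha_8, alpha_9} form a chain of 7 nodes with a double edge at one end; the terminal node there is the unique long simple root (C_7). A semisimple Lie algebra decomposes uniquely as the direct sum of simple ideals, one per connected component of its Dynkin diagram, so g ≅ B_3 ⊕ C_7 (dimension 21 + 105 = 126).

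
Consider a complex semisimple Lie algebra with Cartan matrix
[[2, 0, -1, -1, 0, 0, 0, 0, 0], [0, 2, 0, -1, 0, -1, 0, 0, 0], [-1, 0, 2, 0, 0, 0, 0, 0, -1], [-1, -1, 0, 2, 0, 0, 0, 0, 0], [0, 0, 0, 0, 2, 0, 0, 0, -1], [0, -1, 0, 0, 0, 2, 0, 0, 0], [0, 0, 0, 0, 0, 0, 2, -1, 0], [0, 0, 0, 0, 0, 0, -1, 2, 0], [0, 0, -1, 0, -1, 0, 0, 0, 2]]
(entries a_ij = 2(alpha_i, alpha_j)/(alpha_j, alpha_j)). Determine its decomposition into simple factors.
The diagram associated to this matrix has two connected components: the simple roots {alpha_7, alpha_8} form a chain of 2 nodes with single edges (A_2), and {alpha_1, alpha_2, alpha_3, alpha_4, alpha_5, alpha_6, alpha_9} form a chain of 7 nodes with single edges (A_7). A semisimple Lie algebra decomposes uniquely as the direct sum of simple ideals, one per connected component of its Dynkin diagram, so g ≅ A_2 ⊕ A_7 (dimension 8 + 63 = 71).

A_2 + A_7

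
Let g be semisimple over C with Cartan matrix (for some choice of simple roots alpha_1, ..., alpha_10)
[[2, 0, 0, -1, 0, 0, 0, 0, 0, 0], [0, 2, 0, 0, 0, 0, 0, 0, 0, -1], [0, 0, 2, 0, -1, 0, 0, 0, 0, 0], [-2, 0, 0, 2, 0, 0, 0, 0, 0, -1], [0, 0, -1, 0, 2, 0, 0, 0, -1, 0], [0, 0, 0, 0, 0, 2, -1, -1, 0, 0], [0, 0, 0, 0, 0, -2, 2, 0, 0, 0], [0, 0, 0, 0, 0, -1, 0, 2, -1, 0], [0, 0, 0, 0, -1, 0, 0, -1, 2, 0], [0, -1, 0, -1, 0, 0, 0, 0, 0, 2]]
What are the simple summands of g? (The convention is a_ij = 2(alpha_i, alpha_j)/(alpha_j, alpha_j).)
B_4 (so(9)) ⊕ C_6 (sp(12))

The diagram associated to this matrix has two connected components: the simple roots {alpha_1, alpha_2, alpha_4, alpha_10} form a chain of 4 nodes with a double edge at one end; the terminal node there is the unique short simple root (B_4), and {alpha_3, alpha_5, alpha_6, alpha_7, alpha_8, alpha_9} form a chain of 6 nodes with a double edge at one end; the terminal node there is the unique long simple root (C_6). A semisimple Lie algebra decomposes uniquely as the direct sum of simple ideals, one per connected component of its Dynkin diagram, so g ≅ B_4 ⊕ C_6 (dimension 36 + 78 = 114).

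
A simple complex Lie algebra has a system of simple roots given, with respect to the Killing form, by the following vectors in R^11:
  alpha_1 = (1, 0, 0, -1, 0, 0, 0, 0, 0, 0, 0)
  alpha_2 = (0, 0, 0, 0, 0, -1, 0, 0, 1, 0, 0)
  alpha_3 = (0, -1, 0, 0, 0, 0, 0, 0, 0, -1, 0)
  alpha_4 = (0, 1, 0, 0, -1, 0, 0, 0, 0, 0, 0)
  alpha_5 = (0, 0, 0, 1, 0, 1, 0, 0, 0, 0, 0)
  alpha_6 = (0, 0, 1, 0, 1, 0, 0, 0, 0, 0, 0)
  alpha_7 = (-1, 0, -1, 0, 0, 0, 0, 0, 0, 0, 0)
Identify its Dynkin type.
Compute the Cartan integers a_ij = 2(alpha_i, alpha_j)/(alpha_j, alpha_j); the resulting 7x7 Cartan matrix is
[[2, 0, 0, 0, -1, 0, -1], [0, 2, 0, 0, -1, 0, 0], [0, 0, 2, -1, 0, 0, 0], [0, 0, -1, 2, 0, -1, 0], [-1, -1, 0, 0, 2, 0, 0], [0, 0, 0, -1, 0, 2, -1], [-1, 0, 0, 0, 0, -1, 2]].
All simple roots have the same length, so the diagram is simply laced. The associated Dynkin diagram is a chain of 7 nodes with single edges (A_7), so the type is A_7 (the algebra sl(8)).

A_7 (sl(8))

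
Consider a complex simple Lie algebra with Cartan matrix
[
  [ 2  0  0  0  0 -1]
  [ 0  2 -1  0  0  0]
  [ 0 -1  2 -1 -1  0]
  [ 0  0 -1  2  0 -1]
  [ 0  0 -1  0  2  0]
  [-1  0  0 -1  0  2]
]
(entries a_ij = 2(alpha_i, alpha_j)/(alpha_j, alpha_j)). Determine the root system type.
The matrix has rank 6 with 2's on the diagonal. Reading the off-diagonal entries as Dynkin edges (a single edge where a_ij = a_ji = -1; a double or triple edge where a_ij * a_ji = 2 or 3), the diagram is a chain of 4 nodes with a fork of two nodes at one end (D_6). One simple-root ordering that puts it in standard form is (alpha_1, alpha_6, alpha_4, alpha_3, alpha_2, alpha_5). So the algebra is type D_6, i.e. so(12).

type D_6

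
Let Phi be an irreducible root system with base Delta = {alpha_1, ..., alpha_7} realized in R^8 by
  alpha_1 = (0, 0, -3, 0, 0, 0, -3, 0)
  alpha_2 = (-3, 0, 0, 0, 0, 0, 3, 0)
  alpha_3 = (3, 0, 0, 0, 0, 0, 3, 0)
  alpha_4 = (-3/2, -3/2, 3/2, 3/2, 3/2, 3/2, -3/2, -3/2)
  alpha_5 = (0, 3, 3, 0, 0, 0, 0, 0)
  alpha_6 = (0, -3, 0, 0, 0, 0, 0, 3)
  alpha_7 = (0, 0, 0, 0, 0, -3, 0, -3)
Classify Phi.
E7

Compute the Cartan integers a_ij = 2(alpha_i, alpha_j)/(alpha_j, alpha_j); the resulting 7x7 Cartan matrix is
[[2, -1, -1, 0, -1, 0, 0], [-1, 2, 0, 0, 0, 0, 0], [-1, 0, 2, -1, 0, 0, 0], [0, 0, -1, 2, 0, 0, 0], [-1, 0, 0, 0, 2, -1, 0], [0, 0, 0, 0, -1, 2, -1], [0, 0, 0, 0, 0, -1, 2]].
All simple roots have the same length, so the diagram is simply laced. The associated Dynkin diagram is a chain of 6 nodes with one extra node attached to the third node from one end (E_7), so the type is E_7.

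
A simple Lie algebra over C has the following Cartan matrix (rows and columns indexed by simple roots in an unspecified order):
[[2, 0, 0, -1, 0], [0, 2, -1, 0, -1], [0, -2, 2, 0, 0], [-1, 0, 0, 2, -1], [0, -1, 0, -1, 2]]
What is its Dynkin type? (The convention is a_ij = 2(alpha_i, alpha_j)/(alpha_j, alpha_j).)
The matrix has rank 5 with 2's on the diagonal. Reading the off-diagonal entries as Dynkin edges (a single edge where a_ij = a_ji = -1; a double or triple edge where a_ij * a_ji = 2 or 3), the diagram is a chain of 5 nodes with a double edge at one end; the terminal node there is the unique long simple root (C_5). One simple-root ordering that puts it in standard form is (alpha_1, alpha_4, alpha_5, alpha_2, alpha_3). So the algebra is type C_5, i.e. sp(10).

C_5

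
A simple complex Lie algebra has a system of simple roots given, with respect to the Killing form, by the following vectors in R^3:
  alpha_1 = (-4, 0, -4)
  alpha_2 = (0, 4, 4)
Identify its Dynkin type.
A_2 (sl(3))

Compute the Cartan integers a_ij = 2(alpha_i, alpha_j)/(alpha_j, alpha_j); the resulting 2x2 Cartan matrix is
[[2, -1], [-1, 2]].
All simple roots have the same length, so the diagram is simply laced. The associated Dynkin diagram is a chain of 2 nodes with single edges (A_2), so the type is A_2 (the algebra sl(3)).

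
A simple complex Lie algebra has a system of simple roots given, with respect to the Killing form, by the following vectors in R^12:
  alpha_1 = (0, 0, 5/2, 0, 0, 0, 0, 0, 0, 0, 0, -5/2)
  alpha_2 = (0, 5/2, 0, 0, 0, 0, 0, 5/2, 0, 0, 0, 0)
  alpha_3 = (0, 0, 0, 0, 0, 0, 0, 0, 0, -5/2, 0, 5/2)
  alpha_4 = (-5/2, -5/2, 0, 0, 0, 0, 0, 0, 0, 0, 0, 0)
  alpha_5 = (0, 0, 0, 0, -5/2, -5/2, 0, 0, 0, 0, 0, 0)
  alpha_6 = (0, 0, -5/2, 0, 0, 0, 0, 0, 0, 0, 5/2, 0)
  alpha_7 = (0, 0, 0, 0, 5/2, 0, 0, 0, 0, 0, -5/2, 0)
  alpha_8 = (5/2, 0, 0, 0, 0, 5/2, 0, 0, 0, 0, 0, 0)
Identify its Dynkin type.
Compute the Cartan integers a_ij = 2(alpha_i, alpha_j)/(alpha_j, alpha_j); the resulting 8x8 Cartan matrix is
[[2, 0, -1, 0, 0, -1, 0, 0], [0, 2, 0, -1, 0, 0, 0, 0], [-1, 0, 2, 0, 0, 0, 0, 0], [0, -1, 0, 2, 0, 0, 0, -1], [0, 0, 0, 0, 2, 0, -1, -1], [-1, 0, 0, 0, 0, 2, -1, 0], [0, 0, 0, 0, -1, -1, 2, 0], [0, 0, 0, -1, -1, 0, 0, 2]].
All simple roots have the same length, so the diagram is simply laced. The associated Dynkin diagram is a chain of 8 nodes with single edges (A_8), so the type is A_8 (the algebra sl(9)).

A_8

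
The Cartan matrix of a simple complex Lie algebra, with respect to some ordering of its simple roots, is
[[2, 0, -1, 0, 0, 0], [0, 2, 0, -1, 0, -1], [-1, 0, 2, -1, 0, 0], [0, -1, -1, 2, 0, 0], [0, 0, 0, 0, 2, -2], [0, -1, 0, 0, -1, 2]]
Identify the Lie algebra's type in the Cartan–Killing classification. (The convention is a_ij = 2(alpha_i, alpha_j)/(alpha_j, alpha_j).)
C_6 (sp(12))

The matrix has rank 6 with 2's on the diagonal. Reading the off-diagonal entries as Dynkin edges (a single edge where a_ij = a_ji = -1; a double or triple edge where a_ij * a_ji = 2 or 3), the diagram is a chain of 6 nodes with a double edge at one end; the terminal node there is the unique long simple root (C_6). One simple-root ordering that puts it in standard form is (alpha_1, alpha_3, alpha_4, alpha_2, alpha_6, alpha_5). So the algebra is type C_6, i.e. sp(12).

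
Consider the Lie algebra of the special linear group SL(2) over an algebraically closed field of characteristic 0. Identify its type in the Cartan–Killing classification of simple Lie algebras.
This is sl(2), which has dimension 2^2 - 1 = 3 and rank 2 - 1 = 1 (a Cartan subalgebra is the diagonal traceless matrices). In the classification of classical Lie algebras, the special linear algebra sl(n+1) has type A_n; here n = 1, so the Dynkin diagram is a chain of 1 nodes with single edges (A_1). Hence the type is A_1.

type A_1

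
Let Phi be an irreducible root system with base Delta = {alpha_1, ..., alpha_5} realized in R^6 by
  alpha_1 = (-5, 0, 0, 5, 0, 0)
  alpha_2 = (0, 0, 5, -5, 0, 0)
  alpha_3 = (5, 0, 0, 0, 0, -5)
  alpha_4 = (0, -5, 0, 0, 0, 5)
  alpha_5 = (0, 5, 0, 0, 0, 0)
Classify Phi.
type B_5

Compute the Cartan integers a_ij = 2(alpha_i, alpha_j)/(alpha_j, alpha_j); the resulting 5x5 Cartan matrix is
[[2, -1, -1, 0, 0], [-1, 2, 0, 0, 0], [-1, 0, 2, -1, 0], [0, 0, -1, 2, -2], [0, 0, 0, -1, 2]].
The roots have two lengths (squared-length ratio 2:1); the short ones are alpha_{5}. The associated Dynkin diagram is a chain of 5 nodes with a double edge at one end; the terminal node there is the unique short simple root (B_5), so the type is B_5 (the algebra so(11)).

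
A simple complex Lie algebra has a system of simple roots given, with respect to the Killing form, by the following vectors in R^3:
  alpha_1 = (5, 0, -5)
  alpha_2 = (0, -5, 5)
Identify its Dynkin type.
Compute the Cartan integers a_ij = 2(alpha_i, alpha_j)/(alpha_j, alpha_j); the resulting 2x2 Cartan matrix is
[[2, -1], [-1, 2]].
All simple roots have the same length, so the diagram is simply laced. The associated Dynkin diagram is a chain of 2 nodes with single edges (A_2), so the type is A_2 (the algebra sl(3)).

type A_2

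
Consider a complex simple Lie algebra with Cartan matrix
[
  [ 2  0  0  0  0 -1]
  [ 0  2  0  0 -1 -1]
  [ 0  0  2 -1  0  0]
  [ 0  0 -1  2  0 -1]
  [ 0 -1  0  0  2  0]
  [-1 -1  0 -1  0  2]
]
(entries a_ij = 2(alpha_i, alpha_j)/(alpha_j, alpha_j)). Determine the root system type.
The matrix has rank 6 with 2's on the diagonal. Reading the off-diagonal entries as Dynkin edges (a single edge where a_ij = a_ji = -1; a double or triple edge where a_ij * a_ji = 2 or 3), the diagram is a chain of 5 nodes with one extra node attached to the third node from one end (E_6). One simple-root ordering that puts it in standard form is (alpha_3, alpha_1, alpha_4, alpha_6, alpha_2, alpha_5). So the algebra is type E_6.

type E_6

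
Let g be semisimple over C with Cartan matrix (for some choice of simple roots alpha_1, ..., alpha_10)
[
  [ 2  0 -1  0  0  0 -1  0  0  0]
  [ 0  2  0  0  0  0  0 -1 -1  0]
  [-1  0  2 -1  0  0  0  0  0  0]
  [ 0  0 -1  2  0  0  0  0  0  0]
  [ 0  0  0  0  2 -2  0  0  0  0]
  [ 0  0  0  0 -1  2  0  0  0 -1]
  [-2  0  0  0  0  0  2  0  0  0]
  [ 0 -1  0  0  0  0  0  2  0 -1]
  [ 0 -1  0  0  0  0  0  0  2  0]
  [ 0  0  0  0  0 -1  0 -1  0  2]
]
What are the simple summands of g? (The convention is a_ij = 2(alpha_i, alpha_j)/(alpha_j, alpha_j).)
The diagram associated to this matrix has two connected components: the simple roots {alpha_1, alpha_3, alpha_4, alpha_7} form a chain of 4 nodes with a double edge at one end; the terminal node there is the unique long simple root (C_4), and {alpha_2, alpha_5, alpha_6, alpha_8, alpha_9, alpha_10} form a chain of 6 nodes with a double edge at one end; the terminal node there is the unique long simple root (C_6). A semisimple Lie algebra decomposes uniquely as the direct sum of simple ideals, one per connected component of its Dynkin diagram, so g ≅ C_4 ⊕ C_6 (dimension 36 + 78 = 114).

type C_4 ⊕ type C_6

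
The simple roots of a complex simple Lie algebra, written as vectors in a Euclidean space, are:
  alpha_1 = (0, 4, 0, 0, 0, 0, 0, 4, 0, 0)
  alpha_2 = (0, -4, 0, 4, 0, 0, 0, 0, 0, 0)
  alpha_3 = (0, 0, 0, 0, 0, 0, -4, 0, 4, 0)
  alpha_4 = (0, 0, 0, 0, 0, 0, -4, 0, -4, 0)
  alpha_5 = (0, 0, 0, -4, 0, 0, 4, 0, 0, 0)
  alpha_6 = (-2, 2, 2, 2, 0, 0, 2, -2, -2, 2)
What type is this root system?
Compute the Cartan integers a_ij = 2(alpha_i, alpha_j)/(alpha_j, alpha_j); the resulting 6x6 Cartan matrix is
[[2, -1, 0, 0, 0, 0], [-1, 2, 0, 0, -1, 0], [0, 0, 2, 0, -1, -1], [0, 0, 0, 2, -1, 0], [0, -1, -1, -1, 2, 0], [0, 0, -1, 0, 0, 2]].
All simple roots have the same length, so the diagram is simply laced. The associated Dynkin diagram is a chain of 5 nodes with one extra node attached to the third node from one end (E_6), so the type is E_6.

type E_6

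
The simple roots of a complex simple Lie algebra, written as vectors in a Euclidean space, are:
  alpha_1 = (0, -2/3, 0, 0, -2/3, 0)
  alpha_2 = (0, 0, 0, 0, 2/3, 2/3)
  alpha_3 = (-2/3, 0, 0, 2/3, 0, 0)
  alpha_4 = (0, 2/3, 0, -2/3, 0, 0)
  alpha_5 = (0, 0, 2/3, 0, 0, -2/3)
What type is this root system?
type A_5

Compute the Cartan integers a_ij = 2(alpha_i, alpha_j)/(alpha_j, alpha_j); the resulting 5x5 Cartan matrix is
[[2, -1, 0, -1, 0], [-1, 2, 0, 0, -1], [0, 0, 2, -1, 0], [-1, 0, -1, 2, 0], [0, -1, 0, 0, 2]].
All simple roots have the same length, so the diagram is simply laced. The associated Dynkin diagram is a chain of 5 nodes with single edges (A_5), so the type is A_5 (the algebra sl(6)).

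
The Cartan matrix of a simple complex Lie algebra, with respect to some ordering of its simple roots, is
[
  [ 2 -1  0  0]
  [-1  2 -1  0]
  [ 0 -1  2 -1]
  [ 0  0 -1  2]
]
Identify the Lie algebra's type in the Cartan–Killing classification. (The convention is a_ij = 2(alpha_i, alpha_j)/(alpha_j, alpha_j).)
A_4 (sl(5))

The matrix has rank 4 with 2's on the diagonal. Reading the off-diagonal entries as Dynkin edges (a single edge where a_ij = a_ji = -1; a double or triple edge where a_ij * a_ji = 2 or 3), the diagram is a chain of 4 nodes with single edges (A_4). One simple-root ordering that puts it in standard form is (alpha_4, alpha_3, alpha_2, alpha_1). So the algebra is type A_4, i.e. sl(5).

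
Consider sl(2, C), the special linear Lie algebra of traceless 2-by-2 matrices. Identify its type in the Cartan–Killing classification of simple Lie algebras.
type A_1

This is sl(2), which has dimension 2^2 - 1 = 3 and rank 2 - 1 = 1 (a Cartan subalgebra is the diagonal traceless matrices). In the classification of classical Lie algebras, the special linear algebra sl(n+1) has type A_n; here n = 1, so the Dynkin diagram is a chain of 1 nodes with single edges (A_1). Hence the type is A_1.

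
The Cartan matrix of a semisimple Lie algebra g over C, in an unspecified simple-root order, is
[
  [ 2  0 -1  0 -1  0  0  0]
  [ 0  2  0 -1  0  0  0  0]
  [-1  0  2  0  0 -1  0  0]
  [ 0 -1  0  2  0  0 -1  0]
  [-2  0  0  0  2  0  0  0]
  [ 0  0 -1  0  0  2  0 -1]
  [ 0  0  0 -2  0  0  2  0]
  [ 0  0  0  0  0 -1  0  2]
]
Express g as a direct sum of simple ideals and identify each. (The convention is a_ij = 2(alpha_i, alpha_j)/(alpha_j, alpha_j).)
C_3 (sp(6)) + C_5 (sp(10))

The diagram associated to this matrix has two connected components: the simple roots {alpha_2, alpha_4, alpha_7} form a chain of 3 nodes with a double edge at one end; the terminal node there is the unique long simple root (C_3), and {alpha_1, alpha_3, alpha_5, alpha_6, alpha_8} form a chain of 5 nodes with a double edge at one end; the terminal node there is the unique long simple root (C_5). A semisimple Lie algebra decomposes uniquely as the direct sum of simple ideals, one per connected component of its Dynkin diagram, so g ≅ C_3 ⊕ C_5 (dimension 21 + 55 = 76).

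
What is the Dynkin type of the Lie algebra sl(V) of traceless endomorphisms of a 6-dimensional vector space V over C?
This is sl(6), which has dimension 6^2 - 1 = 35 and rank 6 - 1 = 5 (a Cartan subalgebra is the diagonal traceless matrices). In the classification of classical Lie algebras, the special linear algebra sl(n+1) has type A_n; here n = 5, so the Dynkin diagram is a chain of 5 nodes with single edges (A_5). Hence the type is A_5.

type A_5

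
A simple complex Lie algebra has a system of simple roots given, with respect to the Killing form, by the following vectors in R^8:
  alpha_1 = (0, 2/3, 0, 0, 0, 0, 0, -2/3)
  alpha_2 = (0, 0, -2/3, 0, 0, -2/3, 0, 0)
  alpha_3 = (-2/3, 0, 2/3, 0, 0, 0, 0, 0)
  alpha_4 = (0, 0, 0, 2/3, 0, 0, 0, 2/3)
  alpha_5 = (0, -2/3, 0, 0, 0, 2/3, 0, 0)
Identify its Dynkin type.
A_5 (sl(6))

Compute the Cartan integers a_ij = 2(alpha_i, alpha_j)/(alpha_j, alpha_j); the resulting 5x5 Cartan matrix is
[[2, 0, 0, -1, -1], [0, 2, -1, 0, -1], [0, -1, 2, 0, 0], [-1, 0, 0, 2, 0], [-1, -1, 0, 0, 2]].
All simple roots have the same length, so the diagram is simply laced. The associated Dynkin diagram is a chain of 5 nodes with single edges (A_5), so the type is A_5 (the algebra sl(6)).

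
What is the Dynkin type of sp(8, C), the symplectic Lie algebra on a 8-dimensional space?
C_4 (sp(8))

This is sp(8), which has dimension 8(8+1)/2 = 36 and rank 8/2 = 4. In the classification of classical Lie algebras, the symplectic algebra sp(2n) has type C_n; here n = 4, so the Dynkin diagram is a chain of 4 nodes with a double edge at one end; the terminal node there is the unique long simple root (C_4). Hence the type is C_4.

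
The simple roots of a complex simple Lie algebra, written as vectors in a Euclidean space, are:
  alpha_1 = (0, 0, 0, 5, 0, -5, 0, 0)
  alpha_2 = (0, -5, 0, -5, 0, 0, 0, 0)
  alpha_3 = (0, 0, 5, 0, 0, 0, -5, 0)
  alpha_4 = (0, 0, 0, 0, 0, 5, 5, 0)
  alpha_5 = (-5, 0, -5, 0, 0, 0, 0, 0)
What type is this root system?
A_5

Compute the Cartan integers a_ij = 2(alpha_i, alpha_j)/(alpha_j, alpha_j); the resulting 5x5 Cartan matrix is
[[2, -1, 0, -1, 0], [-1, 2, 0, 0, 0], [0, 0, 2, -1, -1], [-1, 0, -1, 2, 0], [0, 0, -1, 0, 2]].
All simple roots have the same length, so the diagram is simply laced. The associated Dynkin diagram is a chain of 5 nodes with single edges (A_5), so the type is A_5 (the algebra sl(6)).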